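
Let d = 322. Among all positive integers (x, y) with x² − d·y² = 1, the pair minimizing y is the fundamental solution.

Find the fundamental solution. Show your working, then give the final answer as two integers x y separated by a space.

d=322: √d = [17; 1,16,1,34] (ℓ=4, even), read p_3/q_3
step 0: (17, 1)  from 17·(1,0) + (0,1)
step 1: (18, 1)  from 1·(17,1) + (1,0)
step 2: (305, 17)  from 16·(18,1) + (17,1)
step 3: (323, 18)  from 1·(305,17) + (18,1)
(x₁, y₁) = (323, 18);  323² − 322·18² = 1 ✓

323 18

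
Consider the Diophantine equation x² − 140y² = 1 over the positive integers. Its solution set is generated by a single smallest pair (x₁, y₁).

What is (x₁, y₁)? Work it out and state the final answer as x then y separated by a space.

√140 = [11; 1,4,1,22, …], period ℓ=4 (even) → k=3
k=0  a_k=11  p_k/q_k = 11/1
…
k=2  a_k=4  p_k/q_k = 59/5
k=3  a_k=1  p_k/q_k = 71/6
→ (71, 6).  Check: 71²=5041, 140·6²=5040, difference 1.

71 6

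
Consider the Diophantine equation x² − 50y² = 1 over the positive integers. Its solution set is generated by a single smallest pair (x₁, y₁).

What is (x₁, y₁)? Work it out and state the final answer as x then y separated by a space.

99 14

√50 = [7; 14, …], period ℓ=1 (odd) → k=1
k=0  a_k=7  p_k/q_k = 7/1
k=1  a_k=14  p_k/q_k = 99/14
→ (99, 14).  Check: 99²=9801, 50·14²=9800, difference 1.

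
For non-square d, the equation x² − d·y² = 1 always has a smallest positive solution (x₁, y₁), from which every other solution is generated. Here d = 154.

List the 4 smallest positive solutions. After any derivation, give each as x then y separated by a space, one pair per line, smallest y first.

21295 1716
906954049 73084440
38627172925615 3112666297884
1645131293994988801 132568457553795120

d=154: √d = [12; 2,2,3,1,2,1,3,2,2,24] (ℓ=10, even), read p_9/q_9
k=0  a_k=12  p_k/q_k = 12/1
…
k=3  a_k=3  p_k/q_k = 211/17
…
k=5  a_k=2  p_k/q_k = 757/61
k=6  a_k=1  p_k/q_k = 1030/83
k=7  a_k=3  p_k/q_k = 3847/310
k=8  a_k=2  p_k/q_k = 8724/703
k=9  a_k=2  p_k/q_k = 21295/1716
(x₁, y₁) = (21295, 1716);  21295² − 154·1716² = 1 ✓
n=2: (21295,1716)∘(21295,1716) = (21295·21295+154·1716·1716, 21295·1716+1716·21295) = (906954049,73084440)
n=3: (906954049,73084440)∘(21295,1716) = (21295·906954049+154·1716·73084440, 21295·73084440+1716·906954049) = (38627172925615,3112666297884)
n=4: (38627172925615,3112666297884)∘(21295,1716) = (21295·38627172925615+154·1716·3112666297884, 21295·3112666297884+1716·38627172925615) = (1645131293994988801,132568457553795120)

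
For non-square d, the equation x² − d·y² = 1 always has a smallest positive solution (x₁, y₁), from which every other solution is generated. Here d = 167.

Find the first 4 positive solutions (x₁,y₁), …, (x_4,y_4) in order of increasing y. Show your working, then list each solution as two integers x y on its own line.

168 13
56447 4368
18966024 1467635
6372527617 493120992

√167 → a₀=12, period (1,11,1,24); ℓ=4 even so k=3
step 0: (12, 1)  from 12·(1,0) + (0,1)
…
step 2: (155, 12)  from 11·(13,1) + (12,1)
step 3: (168, 13)  from 1·(155,12) + (13,1)
→ (168, 13).  Check: 168²=28224, 167·13²=28223, difference 1.
k=2:  x_2 = 168·168+167·13·13 = 56447,  y_2 = 168·13+13·168 = 4368
k=3:  x_3 = 168·56447+167·13·4368 = 18966024,  y_3 = 168·4368+13·56447 = 1467635
k=4:  x_4 = 168·18966024+167·13·1467635 = 6372527617,  y_4 = 168·1467635+13·18966024 = 493120992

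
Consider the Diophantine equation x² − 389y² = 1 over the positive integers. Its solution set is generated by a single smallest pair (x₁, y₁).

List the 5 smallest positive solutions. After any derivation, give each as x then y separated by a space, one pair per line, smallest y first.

3287049 166660
21609382256801 1095639172680
142062196675667653449 7202839293837075980
933930803041091759821507201 47352171395934637886793360
6139752624410693193862375179426249 311297815269663908222998617313300

[19; 1,2,1,1,1,1,2,1,38] for √389; ℓ=9 ⇒ convergent index 17
step 0: (19, 1)  from 19·(1,0) + (0,1)
step 1: (20, 1)  from 1·(19,1) + (1,0)
step 2: (59, 3)  from 2·(20,1) + (19,1)
step 3: (79, 4)  from 1·(59,3) + (20,1)
step 4: (138, 7)  from 1·(79,4) + (59,3)
step 5: (217, 11)  from 1·(138,7) + (79,4)
step 6: (355, 18)  from 1·(217,11) + (138,7)
step 7: (927, 47)  from 2·(355,18) + (217,11)
step 8: (1282, 65)  from 1·(927,47) + (355,18)
step 9: (49643, 2517)  from 38·(1282,65) + (927,47)
step 10: (50925, 2582)  from 1·(49643,2517) + (1282,65)
step 11: (151493, 7681)  from 2·(50925,2582) + (49643,2517)
step 12: (202418, 10263)  from 1·(151493,7681) + (50925,2582)
step 13: (353911, 17944)  from 1·(202418,10263) + (151493,7681)
step 14: (556329, 28207)  from 1·(353911,17944) + (202418,10263)
step 15: (910240, 46151)  from 1·(556329,28207) + (353911,17944)
step 16: (2376809, 120509)  from 2·(910240,46151) + (556329,28207)
step 17: (3287049, 166660)  from 1·(2376809,120509) + (910240,46151)
(x₁, y₁) = (3287049, 166660);  3287049² − 389·166660² = 1 ✓
(x_2, y_2) = (3287049·3287049 + 389·166660·166660, 3287049·166660 + 166660·3287049) = (21609382256801, 1095639172680)
(x_3, y_3) = (3287049·21609382256801 + 389·166660·1095639172680, 3287049·1095639172680 + 166660·21609382256801) = (142062196675667653449, 7202839293837075980)
(x_4, y_4) = (3287049·142062196675667653449 + 389·166660·7202839293837075980, 3287049·7202839293837075980 + 166660·142062196675667653449) = (933930803041091759821507201, 47352171395934637886793360)
(x_5, y_5) = (3287049·933930803041091759821507201 + 389·166660·47352171395934637886793360, 3287049·47352171395934637886793360 + 166660·933930803041091759821507201) = (6139752624410693193862375179426249, 311297815269663908222998617313300)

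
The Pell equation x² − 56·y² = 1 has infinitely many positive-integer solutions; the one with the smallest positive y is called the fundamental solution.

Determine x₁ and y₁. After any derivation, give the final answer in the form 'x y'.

15 2

d=56: √d = [7; 2,14] (ℓ=2, even), read p_1/q_1
i=0: a=7 ⇒ p=7, q=1
i=1: a=2 ⇒ p=15, q=2
fundamental: x₁=15, y₁=2  (since 225 − 56·4 = 1)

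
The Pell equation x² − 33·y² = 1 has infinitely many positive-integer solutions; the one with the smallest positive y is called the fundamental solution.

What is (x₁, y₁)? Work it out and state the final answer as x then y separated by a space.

√33 → a₀=5, period (1,2,1,10); ℓ=4 even so k=3
k=0  a_k=5  p_k/q_k = 5/1
…
k=2  a_k=2  p_k/q_k = 17/3
k=3  a_k=1  p_k/q_k = 23/4
fundamental: x₁=23, y₁=4  (since 529 − 33·16 = 1)

23 4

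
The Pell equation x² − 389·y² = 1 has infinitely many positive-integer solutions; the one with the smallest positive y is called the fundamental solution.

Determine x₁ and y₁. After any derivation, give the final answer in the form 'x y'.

√389 = [19; 1,2,1,1,1,1,2,1,38, …], period ℓ=9 (odd) → k=17
step 0: (19, 1)  from 19·(1,0) + (0,1)
step 1: (20, 1)  from 1·(19,1) + (1,0)
step 2: (59, 3)  from 2·(20,1) + (19,1)
step 3: (79, 4)  from 1·(59,3) + (20,1)
…
step 6: (355, 18)  from 1·(217,11) + (138,7)
step 7: (927, 47)  from 2·(355,18) + (217,11)
…
step 9: (49643, 2517)  from 38·(1282,65) + (927,47)
step 10: (50925, 2582)  from 1·(49643,2517) + (1282,65)
step 11: (151493, 7681)  from 2·(50925,2582) + (49643,2517)
step 12: (202418, 10263)  from 1·(151493,7681) + (50925,2582)
step 13: (353911, 17944)  from 1·(202418,10263) + (151493,7681)
step 14: (556329, 28207)  from 1·(353911,17944) + (202418,10263)
step 15: (910240, 46151)  from 1·(556329,28207) + (353911,17944)
step 16: (2376809, 120509)  from 2·(910240,46151) + (556329,28207)
step 17: (3287049, 166660)  from 1·(2376809,120509) + (910240,46151)
(x₁, y₁) = (3287049, 166660);  3287049² − 389·166660² = 1 ✓

3287049 166660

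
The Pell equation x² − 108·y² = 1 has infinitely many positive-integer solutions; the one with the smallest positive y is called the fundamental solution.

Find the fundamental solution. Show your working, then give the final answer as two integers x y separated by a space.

1351 130

√108 → a₀=10, period (2,1,1,4,1,1,2,20); ℓ=8 even so k=7
step 0: (10, 1)  from 10·(1,0) + (0,1)
…
step 2: (31, 3)  from 1·(21,2) + (10,1)
…
step 5: (291, 28)  from 1·(239,23) + (52,5)
step 6: (530, 51)  from 1·(291,28) + (239,23)
step 7: (1351, 130)  from 2·(530,51) + (291,28)
→ (1351, 130).  Check: 1351²=1825201, 108·130²=1825200, difference 1.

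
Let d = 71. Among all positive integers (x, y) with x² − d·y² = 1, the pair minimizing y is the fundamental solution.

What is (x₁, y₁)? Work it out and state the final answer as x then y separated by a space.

3480 413

√71 = [8; 2,2,1,7,1,2,2,16, …], period ℓ=8 (even) → k=7
step 0: (8, 1)  from 8·(1,0) + (0,1)
…
step 3: (59, 7)  from 1·(42,5) + (17,2)
…
step 6: (1483, 176)  from 2·(514,61) + (455,54)
step 7: (3480, 413)  from 2·(1483,176) + (514,61)
fundamental: x₁=3480, y₁=413  (since 12110400 − 71·170569 = 1)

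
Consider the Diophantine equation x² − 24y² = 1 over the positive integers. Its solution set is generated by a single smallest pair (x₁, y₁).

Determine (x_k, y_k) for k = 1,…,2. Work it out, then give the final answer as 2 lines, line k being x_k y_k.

[4; 1,8] for √24; ℓ=2 ⇒ convergent index 1
a_0=4:  p_0=4·1+0=4,  q_0=4·0+1=1
a_1=1:  p_1=1·4+1=5,  q_1=1·1+0=1
→ (5, 1).  Check: 5²=25, 24·1²=24, difference 1.
(5+1√24)^2 = 49 + 10√24

5 1
49 10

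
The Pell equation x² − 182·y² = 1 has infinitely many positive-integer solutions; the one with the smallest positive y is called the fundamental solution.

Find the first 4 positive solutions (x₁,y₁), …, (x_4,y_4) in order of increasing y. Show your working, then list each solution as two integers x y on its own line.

d=182: √d = [13; 2,26] (ℓ=2, even), read p_1/q_1
i=0: a=13 ⇒ p=13, q=1
i=1: a=2 ⇒ p=27, q=2
(x₁, y₁) = (27, 2);  27² − 182·2² = 1 ✓
(27+2√182)^2 = 1457 + 108√182
(27+2√182)^3 = 78651 + 5830√182
(27+2√182)^4 = 4245697 + 314712√182

27 2
1457 108
78651 5830
4245697 314712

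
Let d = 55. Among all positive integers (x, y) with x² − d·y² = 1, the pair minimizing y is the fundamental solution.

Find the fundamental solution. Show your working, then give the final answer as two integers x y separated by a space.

d=55: √d = [7; 2,2,2,14] (ℓ=4, even), read p_3/q_3
step 0: (7, 1)  from 7·(1,0) + (0,1)
…
step 2: (37, 5)  from 2·(15,2) + (7,1)
step 3: (89, 12)  from 2·(37,5) + (15,2)
(x₁, y₁) = (89, 12);  89² − 55·12² = 1 ✓

89 12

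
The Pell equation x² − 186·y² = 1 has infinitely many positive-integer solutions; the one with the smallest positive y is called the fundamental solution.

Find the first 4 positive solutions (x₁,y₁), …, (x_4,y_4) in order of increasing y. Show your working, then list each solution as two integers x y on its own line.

√186 → a₀=13, period (1,1,1,3,4,3,1,1,1,26); ℓ=10 even so k=9
step 0: (13, 1)  from 13·(1,0) + (0,1)
…
step 4: (150, 11)  from 3·(41,3) + (27,2)
step 5: (641, 47)  from 4·(150,11) + (41,3)
…
step 8: (4787, 351)  from 1·(2714,199) + (2073,152)
step 9: (7501, 550)  from 1·(4787,351) + (2714,199)
fundamental: x₁=7501, y₁=550  (since 56265001 − 186·302500 = 1)
(x_2, y_2) = (7501·7501 + 186·550·550, 7501·550 + 550·7501) = (112530001, 8251100)
(x_3, y_3) = (7501·112530001 + 186·550·8251100, 7501·8251100 + 550·112530001) = (1688175067501, 123783001650)
(x_4, y_4) = (7501·1688175067501 + 186·550·123783001650, 7501·123783001650 + 550·1688175067501) = (25326002250120001, 1856992582502200)

7501 550
112530001 8251100
1688175067501 123783001650
25326002250120001 1856992582502200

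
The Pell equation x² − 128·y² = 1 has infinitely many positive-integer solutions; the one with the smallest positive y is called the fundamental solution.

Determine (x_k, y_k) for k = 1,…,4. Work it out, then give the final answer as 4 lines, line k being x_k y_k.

√128 = [11; 3,5,3,22, …], period ℓ=4 (even) → k=3
a_0=11:  p_0=11·1+0=11,  q_0=11·0+1=1
…
a_2=5:  p_2=5·34+11=181,  q_2=5·3+1=16
a_3=3:  p_3=3·181+34=577,  q_3=3·16+3=51
→ (577, 51).  Check: 577²=332929, 128·51²=332928, difference 1.
(577+51√128)^2 = 665857 + 58854√128
(577+51√128)^3 = 768398401 + 67917465√128
(577+51√128)^4 = 886731088897 + 78376695756√128

577 51
665857 58854
768398401 67917465
886731088897 78376695756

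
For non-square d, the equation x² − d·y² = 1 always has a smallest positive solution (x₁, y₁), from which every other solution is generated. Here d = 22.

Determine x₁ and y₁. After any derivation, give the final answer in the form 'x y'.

√22 → a₀=4, period (1,2,4,2,1,8); ℓ=6 even so k=5
k=0  a_k=4  p_k/q_k = 4/1
…
k=3  a_k=4  p_k/q_k = 61/13
k=4  a_k=2  p_k/q_k = 136/29
k=5  a_k=1  p_k/q_k = 197/42
fundamental: x₁=197, y₁=42  (since 38809 − 22·1764 = 1)

197 42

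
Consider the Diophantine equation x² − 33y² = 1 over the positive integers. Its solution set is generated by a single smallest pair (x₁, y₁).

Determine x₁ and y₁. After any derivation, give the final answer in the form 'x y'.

23 4

√33 = [5; 1,2,1,10, …], period ℓ=4 (even) → k=3
k=0  a_k=5  p_k/q_k = 5/1
k=1  a_k=1  p_k/q_k = 6/1
k=2  a_k=2  p_k/q_k = 17/3
k=3  a_k=1  p_k/q_k = 23/4
(x₁, y₁) = (23, 4);  23² − 33·4² = 1 ✓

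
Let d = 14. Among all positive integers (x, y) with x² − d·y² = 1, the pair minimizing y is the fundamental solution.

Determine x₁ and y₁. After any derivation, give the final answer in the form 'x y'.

15 4

d=14: √d = [3; 1,2,1,6] (ℓ=4, even), read p_3/q_3
a_0=3:  p_0=3·1+0=3,  q_0=3·0+1=1
…
a_2=2:  p_2=2·4+3=11,  q_2=2·1+1=3
a_3=1:  p_3=1·11+4=15,  q_3=1·3+1=4
fundamental: x₁=15, y₁=4  (since 225 − 14·16 = 1)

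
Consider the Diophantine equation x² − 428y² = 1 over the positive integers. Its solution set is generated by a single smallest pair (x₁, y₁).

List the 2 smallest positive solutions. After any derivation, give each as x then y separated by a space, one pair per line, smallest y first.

1850887 89466
6851565373537 331182912684

√428 = [20; 1,2,4,1,5,10,5,1,4,2,1,40, …], period ℓ=12 (even) → k=11
step 0: (20, 1)  from 20·(1,0) + (0,1)
step 1: (21, 1)  from 1·(20,1) + (1,0)
step 2: (62, 3)  from 2·(21,1) + (20,1)
…
step 4: (331, 16)  from 1·(269,13) + (62,3)
…
step 7: (99779, 4823)  from 5·(19571,946) + (1924,93)
…
step 9: (577179, 27899)  from 4·(119350,5769) + (99779,4823)
step 10: (1273708, 61567)  from 2·(577179,27899) + (119350,5769)
step 11: (1850887, 89466)  from 1·(1273708,61567) + (577179,27899)
fundamental: x₁=1850887, y₁=89466  (since 3425782686769 − 428·8004165156 = 1)
n=2: (1850887,89466)∘(1850887,89466) = (1850887·1850887+428·89466·89466, 1850887·89466+89466·1850887) = (6851565373537,331182912684)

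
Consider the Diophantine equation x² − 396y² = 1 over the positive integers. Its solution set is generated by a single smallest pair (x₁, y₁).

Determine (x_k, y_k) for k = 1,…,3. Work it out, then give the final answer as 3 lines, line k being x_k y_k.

√396 = [19; 1,8,1,38, …], period ℓ=4 (even) → k=3
a_0=19:  p_0=19·1+0=19,  q_0=19·0+1=1
a_1=1:  p_1=1·19+1=20,  q_1=1·1+0=1
a_2=8:  p_2=8·20+19=179,  q_2=8·1+1=9
a_3=1:  p_3=1·179+20=199,  q_3=1·9+1=10
(x₁, y₁) = (199, 10);  199² − 396·10² = 1 ✓
(199+10√396)^2 = 79201 + 3980√396
(199+10√396)^3 = 31521799 + 1584030√396

199 10
79201 3980
31521799 1584030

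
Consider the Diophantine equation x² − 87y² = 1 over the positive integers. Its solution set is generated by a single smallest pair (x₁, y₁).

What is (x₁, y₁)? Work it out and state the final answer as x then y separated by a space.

28 3

[9; 3,18] for √87; ℓ=2 ⇒ convergent index 1
i=0: a=9 ⇒ p=9, q=1
i=1: a=3 ⇒ p=28, q=3
→ (28, 3).  Check: 28²=784, 87·3²=783, difference 1.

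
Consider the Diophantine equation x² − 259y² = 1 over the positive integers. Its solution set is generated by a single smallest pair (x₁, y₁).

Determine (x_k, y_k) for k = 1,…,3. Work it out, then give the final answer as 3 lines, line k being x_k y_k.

847225 52644
1435580401249 89202625800
2432519210895520825 151149389286757356

[16; 10,1,2,3,4,3,2,1,10,32] for √259; ℓ=10 ⇒ convergent index 9
k=0  a_k=16  p_k/q_k = 16/1
k=1  a_k=10  p_k/q_k = 161/10
k=2  a_k=1  p_k/q_k = 177/11
k=3  a_k=2  p_k/q_k = 515/32
k=4  a_k=3  p_k/q_k = 1722/107
k=5  a_k=4  p_k/q_k = 7403/460
k=6  a_k=3  p_k/q_k = 23931/1487
k=7  a_k=2  p_k/q_k = 55265/3434
k=8  a_k=1  p_k/q_k = 79196/4921
k=9  a_k=10  p_k/q_k = 847225/52644
(x₁, y₁) = (847225, 52644);  847225² − 259·52644² = 1 ✓
k=2:  x_2 = 847225·847225+259·52644·52644 = 1435580401249,  y_2 = 847225·52644+52644·847225 = 89202625800
k=3:  x_3 = 847225·1435580401249+259·52644·89202625800 = 2432519210895520825,  y_3 = 847225·89202625800+52644·1435580401249 = 151149389286757356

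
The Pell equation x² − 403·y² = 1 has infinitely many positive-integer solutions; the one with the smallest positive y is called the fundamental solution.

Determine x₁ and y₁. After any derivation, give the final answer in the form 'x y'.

669878 33369

[20; 13,2,1,3,1,3,1,2,13,40] for √403; ℓ=10 ⇒ convergent index 9
i=0: a=20 ⇒ p=20, q=1
i=1: a=13 ⇒ p=261, q=13
i=2: a=2 ⇒ p=542, q=27
i=3: a=1 ⇒ p=803, q=40
…
i=6: a=3 ⇒ p=14213, q=708
i=7: a=1 ⇒ p=17967, q=895
i=8: a=2 ⇒ p=50147, q=2498
i=9: a=13 ⇒ p=669878, q=33369
→ (669878, 33369).  Check: 669878²=448736534884, 403·33369²=448736534883, difference 1.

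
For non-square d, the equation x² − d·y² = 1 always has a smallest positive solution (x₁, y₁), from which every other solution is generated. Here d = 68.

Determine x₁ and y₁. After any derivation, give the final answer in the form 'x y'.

33 4

√68 = [8; 4,16, …], period ℓ=2 (even) → k=1
i=0: a=8 ⇒ p=8, q=1
i=1: a=4 ⇒ p=33, q=4
fundamental: x₁=33, y₁=4  (since 1089 − 68·16 = 1)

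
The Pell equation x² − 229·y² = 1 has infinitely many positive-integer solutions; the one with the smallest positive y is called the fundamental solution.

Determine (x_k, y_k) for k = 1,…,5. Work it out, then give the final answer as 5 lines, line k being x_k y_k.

5848201 386460
68402909872801 4520191516920
800067931842043513801 52869977098885735380
9357916158133073035999171201 618388505879356792878585840
109453949267819191656474935990205001 7232920556944267680961578290412300

√229 = [15; 7,1,1,7,30, …], period ℓ=5 (odd) → k=9
step 0: (15, 1)  from 15·(1,0) + (0,1)
…
step 3: (227, 15)  from 1·(121,8) + (106,7)
…
step 5: (51527, 3405)  from 30·(1710,113) + (227,15)
…
step 7: (413926, 27353)  from 1·(362399,23948) + (51527,3405)
step 8: (776325, 51301)  from 1·(413926,27353) + (362399,23948)
step 9: (5848201, 386460)  from 7·(776325,51301) + (413926,27353)
(x₁, y₁) = (5848201, 386460);  5848201² − 229·386460² = 1 ✓
k=2:  x_2 = 5848201·5848201+229·386460·386460 = 68402909872801,  y_2 = 5848201·386460+386460·5848201 = 4520191516920
k=3:  x_3 = 5848201·68402909872801+229·386460·4520191516920 = 800067931842043513801,  y_3 = 5848201·4520191516920+386460·68402909872801 = 52869977098885735380
k=4:  x_4 = 5848201·800067931842043513801+229·386460·52869977098885735380 = 9357916158133073035999171201,  y_4 = 5848201·52869977098885735380+386460·800067931842043513801 = 618388505879356792878585840
k=5:  x_5 = 5848201·9357916158133073035999171201+229·386460·618388505879356792878585840 = 109453949267819191656474935990205001,  y_5 = 5848201·618388505879356792878585840+386460·9357916158133073035999171201 = 7232920556944267680961578290412300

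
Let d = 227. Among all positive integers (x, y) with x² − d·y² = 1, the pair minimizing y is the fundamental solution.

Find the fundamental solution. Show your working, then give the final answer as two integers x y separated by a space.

226 15

d=227: √d = [15; 15,30] (ℓ=2, even), read p_1/q_1
i=0: a=15 ⇒ p=15, q=1
i=1: a=15 ⇒ p=226, q=15
fundamental: x₁=226, y₁=15  (since 51076 − 227·225 = 1)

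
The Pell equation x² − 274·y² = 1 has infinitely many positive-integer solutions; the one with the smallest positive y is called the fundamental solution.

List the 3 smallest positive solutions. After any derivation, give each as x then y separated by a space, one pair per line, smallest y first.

3959299 239190
31352097142801 1894049455620
248264653730785753699 14998216231173381570

√274 → a₀=16, period (1,1,4,4,1,1,32); ℓ=7 odd so k=13
step 0: (16, 1)  from 16·(1,0) + (0,1)
…
step 12: (2189276, 132259)  from 1·(1770023,106931) + (419253,25328)
step 13: (3959299, 239190)  from 1·(2189276,132259) + (1770023,106931)
(x₁, y₁) = (3959299, 239190);  3959299² − 274·239190² = 1 ✓
(3959299+239190√274)^2 = 31352097142801 + 1894049455620√274
(3959299+239190√274)^3 = 248264653730785753699 + 14998216231173381570√274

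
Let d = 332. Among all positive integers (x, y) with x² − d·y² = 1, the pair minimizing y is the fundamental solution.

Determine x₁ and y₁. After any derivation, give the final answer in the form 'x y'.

13447 738

√332 = [18; 4,1,1,8,1,1,4,36, …], period ℓ=8 (even) → k=7
step 0: (18, 1)  from 18·(1,0) + (0,1)
…
step 2: (91, 5)  from 1·(73,4) + (18,1)
step 3: (164, 9)  from 1·(91,5) + (73,4)
step 4: (1403, 77)  from 8·(164,9) + (91,5)
step 5: (1567, 86)  from 1·(1403,77) + (164,9)
step 6: (2970, 163)  from 1·(1567,86) + (1403,77)
step 7: (13447, 738)  from 4·(2970,163) + (1567,86)
(x₁, y₁) = (13447, 738);  13447² − 332·738² = 1 ✓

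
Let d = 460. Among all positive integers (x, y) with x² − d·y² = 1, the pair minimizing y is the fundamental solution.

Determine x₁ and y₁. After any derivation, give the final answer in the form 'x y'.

2535751 118230

d=460: √d = [21; 2,4,3,1,2,10,2,1,3,4,2,42] (ℓ=12, even), read p_11/q_11
k=0  a_k=21  p_k/q_k = 21/1
…
k=2  a_k=4  p_k/q_k = 193/9
k=3  a_k=3  p_k/q_k = 622/29
…
k=5  a_k=2  p_k/q_k = 2252/105
…
k=9  a_k=3  p_k/q_k = 265693/12388
k=10  a_k=4  p_k/q_k = 1135029/52921
k=11  a_k=2  p_k/q_k = 2535751/118230
(x₁, y₁) = (2535751, 118230);  2535751² − 460·118230² = 1 ✓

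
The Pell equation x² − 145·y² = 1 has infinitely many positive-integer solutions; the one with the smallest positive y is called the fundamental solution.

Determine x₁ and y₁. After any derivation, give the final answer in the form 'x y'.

289 24

√145 = [12; 24, …], period ℓ=1 (odd) → k=1
a_0=12:  p_0=12·1+0=12,  q_0=12·0+1=1
a_1=24:  p_1=24·12+1=289,  q_1=24·1+0=24
(x₁, y₁) = (289, 24);  289² − 145·24² = 1 ✓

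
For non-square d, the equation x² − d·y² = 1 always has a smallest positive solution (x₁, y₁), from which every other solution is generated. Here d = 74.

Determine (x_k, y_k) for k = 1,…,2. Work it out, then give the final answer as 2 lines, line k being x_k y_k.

3699 430
27365201 3181140

√74 → a₀=8, period (1,1,1,1,16); ℓ=5 odd so k=9
a_0=8:  p_0=8·1+0=8,  q_0=8·0+1=1
a_1=1:  p_1=1·8+1=9,  q_1=1·1+0=1
a_2=1:  p_2=1·9+8=17,  q_2=1·1+1=2
…
a_6=1:  p_6=1·714+43=757,  q_6=1·83+5=88
…
a_8=1:  p_8=1·1471+757=2228,  q_8=1·171+88=259
a_9=1:  p_9=1·2228+1471=3699,  q_9=1·259+171=430
(x₁, y₁) = (3699, 430);  3699² − 74·430² = 1 ✓
n=2: (3699,430)∘(3699,430) = (3699·3699+74·430·430, 3699·430+430·3699) = (27365201,3181140)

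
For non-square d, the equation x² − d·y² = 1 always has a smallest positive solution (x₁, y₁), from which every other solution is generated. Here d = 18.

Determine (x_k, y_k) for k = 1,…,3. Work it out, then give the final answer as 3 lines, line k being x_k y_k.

d=18: √d = [4; 4,8] (ℓ=2, even), read p_1/q_1
i=0: a=4 ⇒ p=4, q=1
i=1: a=4 ⇒ p=17, q=4
fundamental: x₁=17, y₁=4  (since 289 − 18·16 = 1)
(x_2, y_2) = (17·17 + 18·4·4, 17·4 + 4·17) = (577, 136)
(x_3, y_3) = (17·577 + 18·4·136, 17·136 + 4·577) = (19601, 4620)

17 4
577 136
19601 4620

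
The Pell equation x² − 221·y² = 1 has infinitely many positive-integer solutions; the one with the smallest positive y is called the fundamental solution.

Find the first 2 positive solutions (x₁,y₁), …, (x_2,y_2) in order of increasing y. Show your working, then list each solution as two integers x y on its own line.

[14; 1,6,2,6,1,28] for √221; ℓ=6 ⇒ convergent index 5
a_0=14:  p_0=14·1+0=14,  q_0=14·0+1=1
a_1=1:  p_1=1·14+1=15,  q_1=1·1+0=1
a_2=6:  p_2=6·15+14=104,  q_2=6·1+1=7
…
a_4=6:  p_4=6·223+104=1442,  q_4=6·15+7=97
a_5=1:  p_5=1·1442+223=1665,  q_5=1·97+15=112
→ (1665, 112).  Check: 1665²=2772225, 221·112²=2772224, difference 1.
k=2:  x_2 = 1665·1665+221·112·112 = 5544449,  y_2 = 1665·112+112·1665 = 372960

1665 112
5544449 372960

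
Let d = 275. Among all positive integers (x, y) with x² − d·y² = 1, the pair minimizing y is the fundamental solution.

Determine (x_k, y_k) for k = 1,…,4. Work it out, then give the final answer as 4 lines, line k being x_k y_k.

199 12
79201 4776
31521799 1900836
12545596801 756527952

√275 = [16; 1,1,2,1,1,32, …], period ℓ=6 (even) → k=5
a_0=16:  p_0=16·1+0=16,  q_0=16·0+1=1
a_1=1:  p_1=1·16+1=17,  q_1=1·1+0=1
a_2=1:  p_2=1·17+16=33,  q_2=1·1+1=2
a_3=2:  p_3=2·33+17=83,  q_3=2·2+1=5
a_4=1:  p_4=1·83+33=116,  q_4=1·5+2=7
a_5=1:  p_5=1·116+83=199,  q_5=1·7+5=12
fundamental: x₁=199, y₁=12  (since 39601 − 275·144 = 1)
n=2: (199,12)∘(199,12) = (199·199+275·12·12, 199·12+12·199) = (79201,4776)
n=3: (79201,4776)∘(199,12) = (199·79201+275·12·4776, 199·4776+12·79201) = (31521799,1900836)
n=4: (31521799,1900836)∘(199,12) = (199·31521799+275·12·1900836, 199·1900836+12·31521799) = (12545596801,756527952)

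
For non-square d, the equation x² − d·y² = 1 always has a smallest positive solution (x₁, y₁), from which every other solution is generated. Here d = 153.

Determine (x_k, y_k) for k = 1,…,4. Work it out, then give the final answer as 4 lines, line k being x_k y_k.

2177 176
9478657 766304
41270070401 3336487440
179689877047297 14527065547456

√153 = [12; 2,1,2,2,2,1,2,24, …], period ℓ=8 (even) → k=7
i=0: a=12 ⇒ p=12, q=1
i=1: a=2 ⇒ p=25, q=2
i=2: a=1 ⇒ p=37, q=3
i=3: a=2 ⇒ p=99, q=8
…
i=5: a=2 ⇒ p=569, q=46
i=6: a=1 ⇒ p=804, q=65
i=7: a=2 ⇒ p=2177, q=176
→ (2177, 176).  Check: 2177²=4739329, 153·176²=4739328, difference 1.
n=2: (2177,176)∘(2177,176) = (2177·2177+153·176·176, 2177·176+176·2177) = (9478657,766304)
n=3: (9478657,766304)∘(2177,176) = (2177·9478657+153·176·766304, 2177·766304+176·9478657) = (41270070401,3336487440)
n=4: (41270070401,3336487440)∘(2177,176) = (2177·41270070401+153·176·3336487440, 2177·3336487440+176·41270070401) = (179689877047297,14527065547456)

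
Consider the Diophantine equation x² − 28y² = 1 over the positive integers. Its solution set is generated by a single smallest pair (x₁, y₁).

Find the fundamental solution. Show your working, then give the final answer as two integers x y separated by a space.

127 24

d=28: √d = [5; 3,2,3,10] (ℓ=4, even), read p_3/q_3
a_0=5:  p_0=5·1+0=5,  q_0=5·0+1=1
a_1=3:  p_1=3·5+1=16,  q_1=3·1+0=3
a_2=2:  p_2=2·16+5=37,  q_2=2·3+1=7
a_3=3:  p_3=3·37+16=127,  q_3=3·7+3=24
(x₁, y₁) = (127, 24);  127² − 28·24² = 1 ✓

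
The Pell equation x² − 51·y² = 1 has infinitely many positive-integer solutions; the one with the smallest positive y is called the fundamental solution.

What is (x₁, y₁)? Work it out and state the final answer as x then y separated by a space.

50 7

√51 = [7; 7,14, …], period ℓ=2 (even) → k=1
k=0  a_k=7  p_k/q_k = 7/1
k=1  a_k=7  p_k/q_k = 50/7
→ (50, 7).  Check: 50²=2500, 51·7²=2499, difference 1.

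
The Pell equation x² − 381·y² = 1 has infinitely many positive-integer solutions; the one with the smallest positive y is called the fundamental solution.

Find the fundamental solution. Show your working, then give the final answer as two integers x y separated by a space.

√381 = [19; 1,1,12,1,1,38, …], period ℓ=6 (even) → k=5
i=0: a=19 ⇒ p=19, q=1
…
i=2: a=1 ⇒ p=39, q=2
…
i=4: a=1 ⇒ p=527, q=27
i=5: a=1 ⇒ p=1015, q=52
(x₁, y₁) = (1015, 52);  1015² − 381·52² = 1 ✓

1015 52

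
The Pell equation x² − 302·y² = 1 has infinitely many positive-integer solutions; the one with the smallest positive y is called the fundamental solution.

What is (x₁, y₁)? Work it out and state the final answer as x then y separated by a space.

√302 → a₀=17, period (2,1,1,1,4,…,1,2,34); ℓ=16 even so k=15
a_0=17:  p_0=17·1+0=17,  q_0=17·0+1=1
…
a_2=1:  p_2=1·35+17=52,  q_2=1·2+1=3
a_3=1:  p_3=1·52+35=87,  q_3=1·3+2=5
a_4=1:  p_4=1·87+52=139,  q_4=1·5+3=8
a_5=4:  p_5=4·139+87=643,  q_5=4·8+5=37
a_6=2:  p_6=2·643+139=1425,  q_6=2·37+8=82
a_7=1:  p_7=1·1425+643=2068,  q_7=1·82+37=119
…
a_9=1:  p_9=1·34513+2068=36581,  q_9=1·1986+119=2105
a_10=2:  p_10=2·36581+34513=107675,  q_10=2·2105+1986=6196
…
a_12=1:  p_12=1·467281+107675=574956,  q_12=1·26889+6196=33085
a_13=1:  p_13=1·574956+467281=1042237,  q_13=1·33085+26889=59974
a_14=1:  p_14=1·1042237+574956=1617193,  q_14=1·59974+33085=93059
a_15=2:  p_15=2·1617193+1042237=4276623,  q_15=2·93059+59974=246092
→ (4276623, 246092).  Check: 4276623²=18289504284129, 302·246092²=18289504284128, difference 1.

4276623 246092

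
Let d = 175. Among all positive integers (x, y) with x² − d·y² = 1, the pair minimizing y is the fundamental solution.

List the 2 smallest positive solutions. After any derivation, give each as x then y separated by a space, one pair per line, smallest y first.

d=175: √d = [13; 4,2,1,2,4,26] (ℓ=6, even), read p_5/q_5
k=0  a_k=13  p_k/q_k = 13/1
k=1  a_k=4  p_k/q_k = 53/4
…
k=3  a_k=1  p_k/q_k = 172/13
k=4  a_k=2  p_k/q_k = 463/35
k=5  a_k=4  p_k/q_k = 2024/153
fundamental: x₁=2024, y₁=153  (since 4096576 − 175·23409 = 1)
n=2: (2024,153)∘(2024,153) = (2024·2024+175·153·153, 2024·153+153·2024) = (8193151,619344)

2024 153
8193151 619344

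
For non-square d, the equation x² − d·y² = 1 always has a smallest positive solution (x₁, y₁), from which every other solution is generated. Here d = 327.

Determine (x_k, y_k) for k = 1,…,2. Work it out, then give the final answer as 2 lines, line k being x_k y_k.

217 12
94177 5208

d=327: √d = [18; 12,36] (ℓ=2, even), read p_1/q_1
i=0: a=18 ⇒ p=18, q=1
i=1: a=12 ⇒ p=217, q=12
(x₁, y₁) = (217, 12);  217² − 327·12² = 1 ✓
k=2:  x_2 = 217·217+327·12·12 = 94177,  y_2 = 217·12+12·217 = 5208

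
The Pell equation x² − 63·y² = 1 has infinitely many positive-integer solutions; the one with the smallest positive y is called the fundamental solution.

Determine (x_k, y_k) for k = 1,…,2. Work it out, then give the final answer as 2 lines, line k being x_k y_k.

[7; 1,14] for √63; ℓ=2 ⇒ convergent index 1
k=0  a_k=7  p_k/q_k = 7/1
k=1  a_k=1  p_k/q_k = 8/1
→ (8, 1).  Check: 8²=64, 63·1²=63, difference 1.
(x_2, y_2) = (8·8 + 63·1·1, 8·1 + 1·8) = (127, 16)

8 1
127 16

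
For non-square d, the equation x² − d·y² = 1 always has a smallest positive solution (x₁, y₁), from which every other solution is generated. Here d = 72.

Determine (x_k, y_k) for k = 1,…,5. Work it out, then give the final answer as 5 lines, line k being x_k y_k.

√72 → a₀=8, period (2,16); ℓ=2 even so k=1
k=0  a_k=8  p_k/q_k = 8/1
k=1  a_k=2  p_k/q_k = 17/2
(x₁, y₁) = (17, 2);  17² − 72·2² = 1 ✓
(x_2, y_2) = (17·17 + 72·2·2, 17·2 + 2·17) = (577, 68)
(x_3, y_3) = (17·577 + 72·2·68, 17·68 + 2·577) = (19601, 2310)
(x_4, y_4) = (17·19601 + 72·2·2310, 17·2310 + 2·19601) = (665857, 78472)
(x_5, y_5) = (17·665857 + 72·2·78472, 17·78472 + 2·665857) = (22619537, 2665738)

17 2
577 68
19601 2310
665857 78472
22619537 2665738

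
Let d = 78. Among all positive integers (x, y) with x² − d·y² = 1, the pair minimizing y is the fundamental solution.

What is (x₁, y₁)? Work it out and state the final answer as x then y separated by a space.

√78 → a₀=8, period (1,4,1,16); ℓ=4 even so k=3
a_0=8:  p_0=8·1+0=8,  q_0=8·0+1=1
a_1=1:  p_1=1·8+1=9,  q_1=1·1+0=1
a_2=4:  p_2=4·9+8=44,  q_2=4·1+1=5
a_3=1:  p_3=1·44+9=53,  q_3=1·5+1=6
fundamental: x₁=53, y₁=6  (since 2809 − 78·36 = 1)

53 6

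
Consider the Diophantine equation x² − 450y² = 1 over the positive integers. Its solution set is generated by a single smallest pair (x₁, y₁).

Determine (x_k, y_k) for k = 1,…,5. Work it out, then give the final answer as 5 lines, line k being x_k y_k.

d=450: √d = [21; 4,1,2,4,2,1,4,42] (ℓ=8, even), read p_7/q_7
step 0: (21, 1)  from 21·(1,0) + (0,1)
step 1: (85, 4)  from 4·(21,1) + (1,0)
…
step 3: (297, 14)  from 2·(106,5) + (85,4)
…
step 5: (2885, 136)  from 2·(1294,61) + (297,14)
step 6: (4179, 197)  from 1·(2885,136) + (1294,61)
step 7: (19601, 924)  from 4·(4179,197) + (2885,136)
fundamental: x₁=19601, y₁=924  (since 384199201 − 450·853776 = 1)
(x_2, y_2) = (19601·19601 + 450·924·924, 19601·924 + 924·19601) = (768398401, 36222648)
(x_3, y_3) = (19601·768398401 + 450·924·36222648, 19601·36222648 + 924·768398401) = (30122754096401, 1420000245972)
(x_4, y_4) = (19601·30122754096401 + 450·924·1420000245972, 19601·1420000245972 + 924·30122754096401) = (1180872205318713601, 55666849606371696)
(x_5, y_5) = (19601·1180872205318713601 + 450·924·55666849606371696, 19601·55666849606371696 + 924·1180872205318713601) = (46292552162781456490001, 2182251836848982980620)

19601 924
768398401 36222648
30122754096401 1420000245972
1180872205318713601 55666849606371696
46292552162781456490001 2182251836848982980620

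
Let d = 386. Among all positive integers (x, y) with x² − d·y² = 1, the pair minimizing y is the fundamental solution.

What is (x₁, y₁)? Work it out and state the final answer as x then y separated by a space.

111555 5678

[19; 1,1,1,4,1,18,1,4,1,1,1,38] for √386; ℓ=12 ⇒ convergent index 11
i=0: a=19 ⇒ p=19, q=1
i=1: a=1 ⇒ p=20, q=1
i=2: a=1 ⇒ p=39, q=2
…
i=4: a=4 ⇒ p=275, q=14
…
i=7: a=1 ⇒ p=6621, q=337
i=8: a=4 ⇒ p=32771, q=1668
…
i=10: a=1 ⇒ p=72163, q=3673
i=11: a=1 ⇒ p=111555, q=5678
(x₁, y₁) = (111555, 5678);  111555² − 386·5678² = 1 ✓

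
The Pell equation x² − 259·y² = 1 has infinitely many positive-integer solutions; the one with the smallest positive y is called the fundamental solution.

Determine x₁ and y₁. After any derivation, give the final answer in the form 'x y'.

847225 52644

d=259: √d = [16; 10,1,2,3,4,3,2,1,10,32] (ℓ=10, even), read p_9/q_9
a_0=16:  p_0=16·1+0=16,  q_0=16·0+1=1
…
a_2=1:  p_2=1·161+16=177,  q_2=1·10+1=11
a_3=2:  p_3=2·177+161=515,  q_3=2·11+10=32
…
a_8=1:  p_8=1·55265+23931=79196,  q_8=1·3434+1487=4921
a_9=10:  p_9=10·79196+55265=847225,  q_9=10·4921+3434=52644
(x₁, y₁) = (847225, 52644);  847225² − 259·52644² = 1 ✓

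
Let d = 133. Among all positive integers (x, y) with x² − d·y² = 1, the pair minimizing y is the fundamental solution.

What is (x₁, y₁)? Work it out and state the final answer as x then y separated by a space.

2588599 224460

[11; 1,1,7,5,1,…,1,1,22] for √133; ℓ=16 ⇒ convergent index 15
step 0: (11, 1)  from 11·(1,0) + (0,1)
step 1: (12, 1)  from 1·(11,1) + (1,0)
…
step 5: (1061, 92)  from 1·(888,77) + (173,15)
…
step 9: (10979, 952)  from 1·(7969,691) + (3010,261)
…
step 14: (1378591, 119539)  from 1·(1210008,104921) + (168583,14618)
step 15: (2588599, 224460)  from 1·(1378591,119539) + (1210008,104921)
→ (2588599, 224460).  Check: 2588599²=6700844782801, 133·224460²=6700844782800, difference 1.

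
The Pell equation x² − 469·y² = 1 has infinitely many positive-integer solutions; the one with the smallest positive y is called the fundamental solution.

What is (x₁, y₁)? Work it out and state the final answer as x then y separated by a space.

√469 → a₀=21, period (1,1,1,10,6,10,1,1,1,42); ℓ=10 even so k=9
k=0  a_k=21  p_k/q_k = 21/1
…
k=2  a_k=1  p_k/q_k = 43/2
…
k=8  a_k=1  p_k/q_k = 90069/4159
k=9  a_k=1  p_k/q_k = 137215/6336
(x₁, y₁) = (137215, 6336);  137215² − 469·6336² = 1 ✓

137215 6336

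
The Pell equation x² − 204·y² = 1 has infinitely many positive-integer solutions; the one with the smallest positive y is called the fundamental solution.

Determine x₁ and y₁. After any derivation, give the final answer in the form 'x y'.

√204 → a₀=14, period (3,1,1,6,1,1,3,28); ℓ=8 even so k=7
i=0: a=14 ⇒ p=14, q=1
…
i=2: a=1 ⇒ p=57, q=4
i=3: a=1 ⇒ p=100, q=7
i=4: a=6 ⇒ p=657, q=46
i=5: a=1 ⇒ p=757, q=53
i=6: a=1 ⇒ p=1414, q=99
i=7: a=3 ⇒ p=4999, q=350
(x₁, y₁) = (4999, 350);  4999² − 204·350² = 1 ✓

4999 350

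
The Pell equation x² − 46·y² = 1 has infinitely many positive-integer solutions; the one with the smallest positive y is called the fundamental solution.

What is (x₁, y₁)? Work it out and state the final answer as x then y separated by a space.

24335 3588

√46 → a₀=6, period (1,3,1,1,2,6,2,1,1,3,1,12); ℓ=12 even so k=11
k=0  a_k=6  p_k/q_k = 6/1
k=1  a_k=1  p_k/q_k = 7/1
k=2  a_k=3  p_k/q_k = 27/4
k=3  a_k=1  p_k/q_k = 34/5
k=4  a_k=1  p_k/q_k = 61/9
k=5  a_k=2  p_k/q_k = 156/23
k=6  a_k=6  p_k/q_k = 997/147
k=7  a_k=2  p_k/q_k = 2150/317
k=8  a_k=1  p_k/q_k = 3147/464
…
k=10  a_k=3  p_k/q_k = 19038/2807
k=11  a_k=1  p_k/q_k = 24335/3588
→ (24335, 3588).  Check: 24335²=592192225, 46·3588²=592192224, difference 1.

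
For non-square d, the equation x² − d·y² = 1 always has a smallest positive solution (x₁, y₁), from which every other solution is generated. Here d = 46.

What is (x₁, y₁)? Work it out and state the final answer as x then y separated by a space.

[6; 1,3,1,1,2,6,2,1,1,3,1,12] for √46; ℓ=12 ⇒ convergent index 11
k=0  a_k=6  p_k/q_k = 6/1
…
k=2  a_k=3  p_k/q_k = 27/4
k=3  a_k=1  p_k/q_k = 34/5
k=4  a_k=1  p_k/q_k = 61/9
…
k=6  a_k=6  p_k/q_k = 997/147
…
k=8  a_k=1  p_k/q_k = 3147/464
k=9  a_k=1  p_k/q_k = 5297/781
k=10  a_k=3  p_k/q_k = 19038/2807
k=11  a_k=1  p_k/q_k = 24335/3588
fundamental: x₁=24335, y₁=3588  (since 592192225 − 46·12873744 = 1)

24335 3588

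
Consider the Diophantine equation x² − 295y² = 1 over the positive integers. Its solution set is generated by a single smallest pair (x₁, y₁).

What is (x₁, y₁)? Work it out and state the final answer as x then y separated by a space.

2024999 117900

d=295: √d = [17; 5,1,2,3,2,6,2,3,2,1,5,34] (ℓ=12, even), read p_11/q_11
a_0=17:  p_0=17·1+0=17,  q_0=17·0+1=1
…
a_2=1:  p_2=1·86+17=103,  q_2=1·5+1=6
a_3=2:  p_3=2·103+86=292,  q_3=2·6+5=17
…
a_5=2:  p_5=2·979+292=2250,  q_5=2·57+17=131
a_6=6:  p_6=6·2250+979=14479,  q_6=6·131+57=843
a_7=2:  p_7=2·14479+2250=31208,  q_7=2·843+131=1817
a_8=3:  p_8=3·31208+14479=108103,  q_8=3·1817+843=6294
a_9=2:  p_9=2·108103+31208=247414,  q_9=2·6294+1817=14405
a_10=1:  p_10=1·247414+108103=355517,  q_10=1·14405+6294=20699
a_11=5:  p_11=5·355517+247414=2024999,  q_11=5·20699+14405=117900
fundamental: x₁=2024999, y₁=117900  (since 4100620950001 − 295·13900410000 = 1)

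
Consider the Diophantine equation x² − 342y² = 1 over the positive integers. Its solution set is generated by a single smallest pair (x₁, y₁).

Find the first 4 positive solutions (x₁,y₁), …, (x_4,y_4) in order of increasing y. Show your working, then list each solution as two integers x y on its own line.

[18; 2,36] for √342; ℓ=2 ⇒ convergent index 1
k=0  a_k=18  p_k/q_k = 18/1
k=1  a_k=2  p_k/q_k = 37/2
fundamental: x₁=37, y₁=2  (since 1369 − 342·4 = 1)
n=2: (37,2)∘(37,2) = (37·37+342·2·2, 37·2+2·37) = (2737,148)
n=3: (2737,148)∘(37,2) = (37·2737+342·2·148, 37·148+2·2737) = (202501,10950)
n=4: (202501,10950)∘(37,2) = (37·202501+342·2·10950, 37·10950+2·202501) = (14982337,810152)

37 2
2737 148
202501 10950
14982337 810152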